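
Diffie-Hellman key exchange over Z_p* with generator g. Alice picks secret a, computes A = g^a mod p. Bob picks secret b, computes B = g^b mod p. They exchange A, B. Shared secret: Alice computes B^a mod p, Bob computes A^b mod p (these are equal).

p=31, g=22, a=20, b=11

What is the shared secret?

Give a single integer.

A = 22^20 mod 31  (bits of 20 = 10100)
  bit 0 = 1: r = r^2 * 22 mod 31 = 1^2 * 22 = 1*22 = 22
  bit 1 = 0: r = r^2 mod 31 = 22^2 = 19
  bit 2 = 1: r = r^2 * 22 mod 31 = 19^2 * 22 = 20*22 = 6
  bit 3 = 0: r = r^2 mod 31 = 6^2 = 5
  bit 4 = 0: r = r^2 mod 31 = 5^2 = 25
  -> A = 25
B = 22^11 mod 31  (bits of 11 = 1011)
  bit 0 = 1: r = r^2 * 22 mod 31 = 1^2 * 22 = 1*22 = 22
  bit 1 = 0: r = r^2 mod 31 = 22^2 = 19
  bit 2 = 1: r = r^2 * 22 mod 31 = 19^2 * 22 = 20*22 = 6
  bit 3 = 1: r = r^2 * 22 mod 31 = 6^2 * 22 = 5*22 = 17
  -> B = 17
s = B^a = 17^20 mod 31  (bits of 20 = 10100)
  bit 0 = 1: r = r^2 * 17 mod 31 = 1^2 * 17 = 1*17 = 17
  bit 1 = 0: r = r^2 mod 31 = 17^2 = 10
  bit 2 = 1: r = r^2 * 17 mod 31 = 10^2 * 17 = 7*17 = 26
  bit 3 = 0: r = r^2 mod 31 = 26^2 = 25
  bit 4 = 0: r = r^2 mod 31 = 25^2 = 5
  -> s = B^a = 5

Answer: 5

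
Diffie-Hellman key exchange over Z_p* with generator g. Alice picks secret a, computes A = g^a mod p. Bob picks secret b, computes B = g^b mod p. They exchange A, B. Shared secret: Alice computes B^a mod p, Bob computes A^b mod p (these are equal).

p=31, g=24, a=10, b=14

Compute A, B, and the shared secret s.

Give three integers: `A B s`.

A = 24^10 mod 31  (bits of 10 = 1010)
  bit 0 = 1: r = r^2 * 24 mod 31 = 1^2 * 24 = 1*24 = 24
  bit 1 = 0: r = r^2 mod 31 = 24^2 = 18
  bit 2 = 1: r = r^2 * 24 mod 31 = 18^2 * 24 = 14*24 = 26
  bit 3 = 0: r = r^2 mod 31 = 26^2 = 25
  -> A = 25
B = 24^14 mod 31  (bits of 14 = 1110)
  bit 0 = 1: r = r^2 * 24 mod 31 = 1^2 * 24 = 1*24 = 24
  bit 1 = 1: r = r^2 * 24 mod 31 = 24^2 * 24 = 18*24 = 29
  bit 2 = 1: r = r^2 * 24 mod 31 = 29^2 * 24 = 4*24 = 3
  bit 3 = 0: r = r^2 mod 31 = 3^2 = 9
  -> B = 9
s = B^a = 9^10 mod 31  (bits of 10 = 1010)
  bit 0 = 1: r = r^2 * 9 mod 31 = 1^2 * 9 = 1*9 = 9
  bit 1 = 0: r = r^2 mod 31 = 9^2 = 19
  bit 2 = 1: r = r^2 * 9 mod 31 = 19^2 * 9 = 20*9 = 25
  bit 3 = 0: r = r^2 mod 31 = 25^2 = 5
  -> s = B^a = 5

Answer: 25 9 5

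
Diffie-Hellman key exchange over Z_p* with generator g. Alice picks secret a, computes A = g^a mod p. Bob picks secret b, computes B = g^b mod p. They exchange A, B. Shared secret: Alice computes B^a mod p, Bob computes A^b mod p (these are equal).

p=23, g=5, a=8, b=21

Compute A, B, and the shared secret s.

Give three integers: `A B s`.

Answer: 16 14 13

Derivation:
A = 5^8 mod 23  (bits of 8 = 1000)
  bit 0 = 1: r = r^2 * 5 mod 23 = 1^2 * 5 = 1*5 = 5
  bit 1 = 0: r = r^2 mod 23 = 5^2 = 2
  bit 2 = 0: r = r^2 mod 23 = 2^2 = 4
  bit 3 = 0: r = r^2 mod 23 = 4^2 = 16
  -> A = 16
B = 5^21 mod 23  (bits of 21 = 10101)
  bit 0 = 1: r = r^2 * 5 mod 23 = 1^2 * 5 = 1*5 = 5
  bit 1 = 0: r = r^2 mod 23 = 5^2 = 2
  bit 2 = 1: r = r^2 * 5 mod 23 = 2^2 * 5 = 4*5 = 20
  bit 3 = 0: r = r^2 mod 23 = 20^2 = 9
  bit 4 = 1: r = r^2 * 5 mod 23 = 9^2 * 5 = 12*5 = 14
  -> B = 14
s = B^a = 14^8 mod 23  (bits of 8 = 1000)
  bit 0 = 1: r = r^2 * 14 mod 23 = 1^2 * 14 = 1*14 = 14
  bit 1 = 0: r = r^2 mod 23 = 14^2 = 12
  bit 2 = 0: r = r^2 mod 23 = 12^2 = 6
  bit 3 = 0: r = r^2 mod 23 = 6^2 = 13
  -> s = B^a = 13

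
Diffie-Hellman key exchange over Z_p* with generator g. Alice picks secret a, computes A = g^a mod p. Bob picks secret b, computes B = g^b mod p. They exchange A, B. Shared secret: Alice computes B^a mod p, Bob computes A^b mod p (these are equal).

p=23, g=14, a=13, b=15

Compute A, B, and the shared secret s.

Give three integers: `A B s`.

Answer: 11 17 10

Derivation:
A = 14^13 mod 23  (bits of 13 = 1101)
  bit 0 = 1: r = r^2 * 14 mod 23 = 1^2 * 14 = 1*14 = 14
  bit 1 = 1: r = r^2 * 14 mod 23 = 14^2 * 14 = 12*14 = 7
  bit 2 = 0: r = r^2 mod 23 = 7^2 = 3
  bit 3 = 1: r = r^2 * 14 mod 23 = 3^2 * 14 = 9*14 = 11
  -> A = 11
B = 14^15 mod 23  (bits of 15 = 1111)
  bit 0 = 1: r = r^2 * 14 mod 23 = 1^2 * 14 = 1*14 = 14
  bit 1 = 1: r = r^2 * 14 mod 23 = 14^2 * 14 = 12*14 = 7
  bit 2 = 1: r = r^2 * 14 mod 23 = 7^2 * 14 = 3*14 = 19
  bit 3 = 1: r = r^2 * 14 mod 23 = 19^2 * 14 = 16*14 = 17
  -> B = 17
s = B^a = 17^13 mod 23  (bits of 13 = 1101)
  bit 0 = 1: r = r^2 * 17 mod 23 = 1^2 * 17 = 1*17 = 17
  bit 1 = 1: r = r^2 * 17 mod 23 = 17^2 * 17 = 13*17 = 14
  bit 2 = 0: r = r^2 mod 23 = 14^2 = 12
  bit 3 = 1: r = r^2 * 17 mod 23 = 12^2 * 17 = 6*17 = 10
  -> s = B^a = 10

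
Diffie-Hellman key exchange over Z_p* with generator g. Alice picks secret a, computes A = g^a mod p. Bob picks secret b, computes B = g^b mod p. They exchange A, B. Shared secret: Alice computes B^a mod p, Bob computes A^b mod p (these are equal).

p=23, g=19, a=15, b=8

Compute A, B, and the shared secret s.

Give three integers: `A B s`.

A = 19^15 mod 23  (bits of 15 = 1111)
  bit 0 = 1: r = r^2 * 19 mod 23 = 1^2 * 19 = 1*19 = 19
  bit 1 = 1: r = r^2 * 19 mod 23 = 19^2 * 19 = 16*19 = 5
  bit 2 = 1: r = r^2 * 19 mod 23 = 5^2 * 19 = 2*19 = 15
  bit 3 = 1: r = r^2 * 19 mod 23 = 15^2 * 19 = 18*19 = 20
  -> A = 20
B = 19^8 mod 23  (bits of 8 = 1000)
  bit 0 = 1: r = r^2 * 19 mod 23 = 1^2 * 19 = 1*19 = 19
  bit 1 = 0: r = r^2 mod 23 = 19^2 = 16
  bit 2 = 0: r = r^2 mod 23 = 16^2 = 3
  bit 3 = 0: r = r^2 mod 23 = 3^2 = 9
  -> B = 9
s = B^a = 9^15 mod 23  (bits of 15 = 1111)
  bit 0 = 1: r = r^2 * 9 mod 23 = 1^2 * 9 = 1*9 = 9
  bit 1 = 1: r = r^2 * 9 mod 23 = 9^2 * 9 = 12*9 = 16
  bit 2 = 1: r = r^2 * 9 mod 23 = 16^2 * 9 = 3*9 = 4
  bit 3 = 1: r = r^2 * 9 mod 23 = 4^2 * 9 = 16*9 = 6
  -> s = B^a = 6

Answer: 20 9 6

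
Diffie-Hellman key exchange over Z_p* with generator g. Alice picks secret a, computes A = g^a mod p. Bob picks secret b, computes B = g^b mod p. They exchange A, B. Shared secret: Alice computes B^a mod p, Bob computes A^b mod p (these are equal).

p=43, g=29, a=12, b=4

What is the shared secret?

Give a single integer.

Answer: 21

Derivation:
A = 29^12 mod 43  (bits of 12 = 1100)
  bit 0 = 1: r = r^2 * 29 mod 43 = 1^2 * 29 = 1*29 = 29
  bit 1 = 1: r = r^2 * 29 mod 43 = 29^2 * 29 = 24*29 = 8
  bit 2 = 0: r = r^2 mod 43 = 8^2 = 21
  bit 3 = 0: r = r^2 mod 43 = 21^2 = 11
  -> A = 11
B = 29^4 mod 43  (bits of 4 = 100)
  bit 0 = 1: r = r^2 * 29 mod 43 = 1^2 * 29 = 1*29 = 29
  bit 1 = 0: r = r^2 mod 43 = 29^2 = 24
  bit 2 = 0: r = r^2 mod 43 = 24^2 = 17
  -> B = 17
s = B^a = 17^12 mod 43  (bits of 12 = 1100)
  bit 0 = 1: r = r^2 * 17 mod 43 = 1^2 * 17 = 1*17 = 17
  bit 1 = 1: r = r^2 * 17 mod 43 = 17^2 * 17 = 31*17 = 11
  bit 2 = 0: r = r^2 mod 43 = 11^2 = 35
  bit 3 = 0: r = r^2 mod 43 = 35^2 = 21
  -> s = B^a = 21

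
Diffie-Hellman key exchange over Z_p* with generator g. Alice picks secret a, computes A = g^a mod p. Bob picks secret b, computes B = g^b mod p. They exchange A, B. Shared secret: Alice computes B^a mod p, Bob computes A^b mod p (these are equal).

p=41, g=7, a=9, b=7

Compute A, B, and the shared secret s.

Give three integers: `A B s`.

Answer: 13 17 26

Derivation:
A = 7^9 mod 41  (bits of 9 = 1001)
  bit 0 = 1: r = r^2 * 7 mod 41 = 1^2 * 7 = 1*7 = 7
  bit 1 = 0: r = r^2 mod 41 = 7^2 = 8
  bit 2 = 0: r = r^2 mod 41 = 8^2 = 23
  bit 3 = 1: r = r^2 * 7 mod 41 = 23^2 * 7 = 37*7 = 13
  -> A = 13
B = 7^7 mod 41  (bits of 7 = 111)
  bit 0 = 1: r = r^2 * 7 mod 41 = 1^2 * 7 = 1*7 = 7
  bit 1 = 1: r = r^2 * 7 mod 41 = 7^2 * 7 = 8*7 = 15
  bit 2 = 1: r = r^2 * 7 mod 41 = 15^2 * 7 = 20*7 = 17
  -> B = 17
s = B^a = 17^9 mod 41  (bits of 9 = 1001)
  bit 0 = 1: r = r^2 * 17 mod 41 = 1^2 * 17 = 1*17 = 17
  bit 1 = 0: r = r^2 mod 41 = 17^2 = 2
  bit 2 = 0: r = r^2 mod 41 = 2^2 = 4
  bit 3 = 1: r = r^2 * 17 mod 41 = 4^2 * 17 = 16*17 = 26
  -> s = B^a = 26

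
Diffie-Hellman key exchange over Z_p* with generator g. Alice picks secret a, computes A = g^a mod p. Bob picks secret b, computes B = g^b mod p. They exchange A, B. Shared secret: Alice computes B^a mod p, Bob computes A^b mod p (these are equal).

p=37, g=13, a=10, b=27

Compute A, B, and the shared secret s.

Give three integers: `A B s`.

A = 13^10 mod 37  (bits of 10 = 1010)
  bit 0 = 1: r = r^2 * 13 mod 37 = 1^2 * 13 = 1*13 = 13
  bit 1 = 0: r = r^2 mod 37 = 13^2 = 21
  bit 2 = 1: r = r^2 * 13 mod 37 = 21^2 * 13 = 34*13 = 35
  bit 3 = 0: r = r^2 mod 37 = 35^2 = 4
  -> A = 4
B = 13^27 mod 37  (bits of 27 = 11011)
  bit 0 = 1: r = r^2 * 13 mod 37 = 1^2 * 13 = 1*13 = 13
  bit 1 = 1: r = r^2 * 13 mod 37 = 13^2 * 13 = 21*13 = 14
  bit 2 = 0: r = r^2 mod 37 = 14^2 = 11
  bit 3 = 1: r = r^2 * 13 mod 37 = 11^2 * 13 = 10*13 = 19
  bit 4 = 1: r = r^2 * 13 mod 37 = 19^2 * 13 = 28*13 = 31
  -> B = 31
s = B^a = 31^10 mod 37  (bits of 10 = 1010)
  bit 0 = 1: r = r^2 * 31 mod 37 = 1^2 * 31 = 1*31 = 31
  bit 1 = 0: r = r^2 mod 37 = 31^2 = 36
  bit 2 = 1: r = r^2 * 31 mod 37 = 36^2 * 31 = 1*31 = 31
  bit 3 = 0: r = r^2 mod 37 = 31^2 = 36
  -> s = B^a = 36

Answer: 4 31 36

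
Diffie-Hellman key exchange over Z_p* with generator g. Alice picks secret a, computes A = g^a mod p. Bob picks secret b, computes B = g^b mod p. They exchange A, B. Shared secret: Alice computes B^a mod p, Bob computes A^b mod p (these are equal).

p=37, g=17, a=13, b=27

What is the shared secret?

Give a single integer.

A = 17^13 mod 37  (bits of 13 = 1101)
  bit 0 = 1: r = r^2 * 17 mod 37 = 1^2 * 17 = 1*17 = 17
  bit 1 = 1: r = r^2 * 17 mod 37 = 17^2 * 17 = 30*17 = 29
  bit 2 = 0: r = r^2 mod 37 = 29^2 = 27
  bit 3 = 1: r = r^2 * 17 mod 37 = 27^2 * 17 = 26*17 = 35
  -> A = 35
B = 17^27 mod 37  (bits of 27 = 11011)
  bit 0 = 1: r = r^2 * 17 mod 37 = 1^2 * 17 = 1*17 = 17
  bit 1 = 1: r = r^2 * 17 mod 37 = 17^2 * 17 = 30*17 = 29
  bit 2 = 0: r = r^2 mod 37 = 29^2 = 27
  bit 3 = 1: r = r^2 * 17 mod 37 = 27^2 * 17 = 26*17 = 35
  bit 4 = 1: r = r^2 * 17 mod 37 = 35^2 * 17 = 4*17 = 31
  -> B = 31
s = B^a = 31^13 mod 37  (bits of 13 = 1101)
  bit 0 = 1: r = r^2 * 31 mod 37 = 1^2 * 31 = 1*31 = 31
  bit 1 = 1: r = r^2 * 31 mod 37 = 31^2 * 31 = 36*31 = 6
  bit 2 = 0: r = r^2 mod 37 = 6^2 = 36
  bit 3 = 1: r = r^2 * 31 mod 37 = 36^2 * 31 = 1*31 = 31
  -> s = B^a = 31

Answer: 31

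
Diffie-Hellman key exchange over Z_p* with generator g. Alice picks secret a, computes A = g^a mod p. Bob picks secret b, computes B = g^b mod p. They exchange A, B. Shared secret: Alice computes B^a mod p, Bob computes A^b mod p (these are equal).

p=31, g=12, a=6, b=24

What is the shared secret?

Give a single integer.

A = 12^6 mod 31  (bits of 6 = 110)
  bit 0 = 1: r = r^2 * 12 mod 31 = 1^2 * 12 = 1*12 = 12
  bit 1 = 1: r = r^2 * 12 mod 31 = 12^2 * 12 = 20*12 = 23
  bit 2 = 0: r = r^2 mod 31 = 23^2 = 2
  -> A = 2
B = 12^24 mod 31  (bits of 24 = 11000)
  bit 0 = 1: r = r^2 * 12 mod 31 = 1^2 * 12 = 1*12 = 12
  bit 1 = 1: r = r^2 * 12 mod 31 = 12^2 * 12 = 20*12 = 23
  bit 2 = 0: r = r^2 mod 31 = 23^2 = 2
  bit 3 = 0: r = r^2 mod 31 = 2^2 = 4
  bit 4 = 0: r = r^2 mod 31 = 4^2 = 16
  -> B = 16
s = B^a = 16^6 mod 31  (bits of 6 = 110)
  bit 0 = 1: r = r^2 * 16 mod 31 = 1^2 * 16 = 1*16 = 16
  bit 1 = 1: r = r^2 * 16 mod 31 = 16^2 * 16 = 8*16 = 4
  bit 2 = 0: r = r^2 mod 31 = 4^2 = 16
  -> s = B^a = 16

Answer: 16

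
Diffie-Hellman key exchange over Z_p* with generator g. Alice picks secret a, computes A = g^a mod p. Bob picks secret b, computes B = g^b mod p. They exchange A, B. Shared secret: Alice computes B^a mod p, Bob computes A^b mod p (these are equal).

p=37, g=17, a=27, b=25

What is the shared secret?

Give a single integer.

Answer: 31

Derivation:
A = 17^27 mod 37  (bits of 27 = 11011)
  bit 0 = 1: r = r^2 * 17 mod 37 = 1^2 * 17 = 1*17 = 17
  bit 1 = 1: r = r^2 * 17 mod 37 = 17^2 * 17 = 30*17 = 29
  bit 2 = 0: r = r^2 mod 37 = 29^2 = 27
  bit 3 = 1: r = r^2 * 17 mod 37 = 27^2 * 17 = 26*17 = 35
  bit 4 = 1: r = r^2 * 17 mod 37 = 35^2 * 17 = 4*17 = 31
  -> A = 31
B = 17^25 mod 37  (bits of 25 = 11001)
  bit 0 = 1: r = r^2 * 17 mod 37 = 1^2 * 17 = 1*17 = 17
  bit 1 = 1: r = r^2 * 17 mod 37 = 17^2 * 17 = 30*17 = 29
  bit 2 = 0: r = r^2 mod 37 = 29^2 = 27
  bit 3 = 0: r = r^2 mod 37 = 27^2 = 26
  bit 4 = 1: r = r^2 * 17 mod 37 = 26^2 * 17 = 10*17 = 22
  -> B = 22
s = B^a = 22^27 mod 37  (bits of 27 = 11011)
  bit 0 = 1: r = r^2 * 22 mod 37 = 1^2 * 22 = 1*22 = 22
  bit 1 = 1: r = r^2 * 22 mod 37 = 22^2 * 22 = 3*22 = 29
  bit 2 = 0: r = r^2 mod 37 = 29^2 = 27
  bit 3 = 1: r = r^2 * 22 mod 37 = 27^2 * 22 = 26*22 = 17
  bit 4 = 1: r = r^2 * 22 mod 37 = 17^2 * 22 = 30*22 = 31
  -> s = B^a = 31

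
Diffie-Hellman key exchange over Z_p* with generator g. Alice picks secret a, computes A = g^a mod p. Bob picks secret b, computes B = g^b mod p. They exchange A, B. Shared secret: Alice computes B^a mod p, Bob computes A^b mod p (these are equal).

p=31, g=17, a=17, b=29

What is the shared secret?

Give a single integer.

A = 17^17 mod 31  (bits of 17 = 10001)
  bit 0 = 1: r = r^2 * 17 mod 31 = 1^2 * 17 = 1*17 = 17
  bit 1 = 0: r = r^2 mod 31 = 17^2 = 10
  bit 2 = 0: r = r^2 mod 31 = 10^2 = 7
  bit 3 = 0: r = r^2 mod 31 = 7^2 = 18
  bit 4 = 1: r = r^2 * 17 mod 31 = 18^2 * 17 = 14*17 = 21
  -> A = 21
B = 17^29 mod 31  (bits of 29 = 11101)
  bit 0 = 1: r = r^2 * 17 mod 31 = 1^2 * 17 = 1*17 = 17
  bit 1 = 1: r = r^2 * 17 mod 31 = 17^2 * 17 = 10*17 = 15
  bit 2 = 1: r = r^2 * 17 mod 31 = 15^2 * 17 = 8*17 = 12
  bit 3 = 0: r = r^2 mod 31 = 12^2 = 20
  bit 4 = 1: r = r^2 * 17 mod 31 = 20^2 * 17 = 28*17 = 11
  -> B = 11
s = B^a = 11^17 mod 31  (bits of 17 = 10001)
  bit 0 = 1: r = r^2 * 11 mod 31 = 1^2 * 11 = 1*11 = 11
  bit 1 = 0: r = r^2 mod 31 = 11^2 = 28
  bit 2 = 0: r = r^2 mod 31 = 28^2 = 9
  bit 3 = 0: r = r^2 mod 31 = 9^2 = 19
  bit 4 = 1: r = r^2 * 11 mod 31 = 19^2 * 11 = 20*11 = 3
  -> s = B^a = 3

Answer: 3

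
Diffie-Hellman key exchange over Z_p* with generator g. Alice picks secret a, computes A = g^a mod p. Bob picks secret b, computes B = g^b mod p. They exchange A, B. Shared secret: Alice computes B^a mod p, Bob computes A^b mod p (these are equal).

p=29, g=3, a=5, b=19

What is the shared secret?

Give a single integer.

Answer: 15

Derivation:
A = 3^5 mod 29  (bits of 5 = 101)
  bit 0 = 1: r = r^2 * 3 mod 29 = 1^2 * 3 = 1*3 = 3
  bit 1 = 0: r = r^2 mod 29 = 3^2 = 9
  bit 2 = 1: r = r^2 * 3 mod 29 = 9^2 * 3 = 23*3 = 11
  -> A = 11
B = 3^19 mod 29  (bits of 19 = 10011)
  bit 0 = 1: r = r^2 * 3 mod 29 = 1^2 * 3 = 1*3 = 3
  bit 1 = 0: r = r^2 mod 29 = 3^2 = 9
  bit 2 = 0: r = r^2 mod 29 = 9^2 = 23
  bit 3 = 1: r = r^2 * 3 mod 29 = 23^2 * 3 = 7*3 = 21
  bit 4 = 1: r = r^2 * 3 mod 29 = 21^2 * 3 = 6*3 = 18
  -> B = 18
s = B^a = 18^5 mod 29  (bits of 5 = 101)
  bit 0 = 1: r = r^2 * 18 mod 29 = 1^2 * 18 = 1*18 = 18
  bit 1 = 0: r = r^2 mod 29 = 18^2 = 5
  bit 2 = 1: r = r^2 * 18 mod 29 = 5^2 * 18 = 25*18 = 15
  -> s = B^a = 15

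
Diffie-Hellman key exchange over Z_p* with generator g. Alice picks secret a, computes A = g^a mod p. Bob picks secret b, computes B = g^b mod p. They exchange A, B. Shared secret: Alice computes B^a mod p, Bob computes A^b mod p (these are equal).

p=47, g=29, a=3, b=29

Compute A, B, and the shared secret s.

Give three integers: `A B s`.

A = 29^3 mod 47  (bits of 3 = 11)
  bit 0 = 1: r = r^2 * 29 mod 47 = 1^2 * 29 = 1*29 = 29
  bit 1 = 1: r = r^2 * 29 mod 47 = 29^2 * 29 = 42*29 = 43
  -> A = 43
B = 29^29 mod 47  (bits of 29 = 11101)
  bit 0 = 1: r = r^2 * 29 mod 47 = 1^2 * 29 = 1*29 = 29
  bit 1 = 1: r = r^2 * 29 mod 47 = 29^2 * 29 = 42*29 = 43
  bit 2 = 1: r = r^2 * 29 mod 47 = 43^2 * 29 = 16*29 = 41
  bit 3 = 0: r = r^2 mod 47 = 41^2 = 36
  bit 4 = 1: r = r^2 * 29 mod 47 = 36^2 * 29 = 27*29 = 31
  -> B = 31
s = B^a = 31^3 mod 47  (bits of 3 = 11)
  bit 0 = 1: r = r^2 * 31 mod 47 = 1^2 * 31 = 1*31 = 31
  bit 1 = 1: r = r^2 * 31 mod 47 = 31^2 * 31 = 21*31 = 40
  -> s = B^a = 40

Answer: 43 31 40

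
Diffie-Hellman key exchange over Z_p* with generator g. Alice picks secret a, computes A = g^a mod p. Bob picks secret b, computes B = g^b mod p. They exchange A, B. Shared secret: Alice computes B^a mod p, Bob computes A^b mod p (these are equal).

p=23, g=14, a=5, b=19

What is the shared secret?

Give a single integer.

Answer: 19

Derivation:
A = 14^5 mod 23  (bits of 5 = 101)
  bit 0 = 1: r = r^2 * 14 mod 23 = 1^2 * 14 = 1*14 = 14
  bit 1 = 0: r = r^2 mod 23 = 14^2 = 12
  bit 2 = 1: r = r^2 * 14 mod 23 = 12^2 * 14 = 6*14 = 15
  -> A = 15
B = 14^19 mod 23  (bits of 19 = 10011)
  bit 0 = 1: r = r^2 * 14 mod 23 = 1^2 * 14 = 1*14 = 14
  bit 1 = 0: r = r^2 mod 23 = 14^2 = 12
  bit 2 = 0: r = r^2 mod 23 = 12^2 = 6
  bit 3 = 1: r = r^2 * 14 mod 23 = 6^2 * 14 = 13*14 = 21
  bit 4 = 1: r = r^2 * 14 mod 23 = 21^2 * 14 = 4*14 = 10
  -> B = 10
s = B^a = 10^5 mod 23  (bits of 5 = 101)
  bit 0 = 1: r = r^2 * 10 mod 23 = 1^2 * 10 = 1*10 = 10
  bit 1 = 0: r = r^2 mod 23 = 10^2 = 8
  bit 2 = 1: r = r^2 * 10 mod 23 = 8^2 * 10 = 18*10 = 19
  -> s = B^a = 19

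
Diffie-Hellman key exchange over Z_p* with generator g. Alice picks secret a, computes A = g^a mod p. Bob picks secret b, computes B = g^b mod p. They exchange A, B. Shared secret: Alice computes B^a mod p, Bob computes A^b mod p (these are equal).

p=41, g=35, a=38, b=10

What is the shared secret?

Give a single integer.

A = 35^38 mod 41  (bits of 38 = 100110)
  bit 0 = 1: r = r^2 * 35 mod 41 = 1^2 * 35 = 1*35 = 35
  bit 1 = 0: r = r^2 mod 41 = 35^2 = 36
  bit 2 = 0: r = r^2 mod 41 = 36^2 = 25
  bit 3 = 1: r = r^2 * 35 mod 41 = 25^2 * 35 = 10*35 = 22
  bit 4 = 1: r = r^2 * 35 mod 41 = 22^2 * 35 = 33*35 = 7
  bit 5 = 0: r = r^2 mod 41 = 7^2 = 8
  -> A = 8
B = 35^10 mod 41  (bits of 10 = 1010)
  bit 0 = 1: r = r^2 * 35 mod 41 = 1^2 * 35 = 1*35 = 35
  bit 1 = 0: r = r^2 mod 41 = 35^2 = 36
  bit 2 = 1: r = r^2 * 35 mod 41 = 36^2 * 35 = 25*35 = 14
  bit 3 = 0: r = r^2 mod 41 = 14^2 = 32
  -> B = 32
s = B^a = 32^38 mod 41  (bits of 38 = 100110)
  bit 0 = 1: r = r^2 * 32 mod 41 = 1^2 * 32 = 1*32 = 32
  bit 1 = 0: r = r^2 mod 41 = 32^2 = 40
  bit 2 = 0: r = r^2 mod 41 = 40^2 = 1
  bit 3 = 1: r = r^2 * 32 mod 41 = 1^2 * 32 = 1*32 = 32
  bit 4 = 1: r = r^2 * 32 mod 41 = 32^2 * 32 = 40*32 = 9
  bit 5 = 0: r = r^2 mod 41 = 9^2 = 40
  -> s = B^a = 40

Answer: 40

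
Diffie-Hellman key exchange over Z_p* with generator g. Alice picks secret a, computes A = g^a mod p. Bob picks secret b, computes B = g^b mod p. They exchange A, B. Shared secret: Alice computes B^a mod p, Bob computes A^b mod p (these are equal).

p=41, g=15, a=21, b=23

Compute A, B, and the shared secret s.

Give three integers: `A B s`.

A = 15^21 mod 41  (bits of 21 = 10101)
  bit 0 = 1: r = r^2 * 15 mod 41 = 1^2 * 15 = 1*15 = 15
  bit 1 = 0: r = r^2 mod 41 = 15^2 = 20
  bit 2 = 1: r = r^2 * 15 mod 41 = 20^2 * 15 = 31*15 = 14
  bit 3 = 0: r = r^2 mod 41 = 14^2 = 32
  bit 4 = 1: r = r^2 * 15 mod 41 = 32^2 * 15 = 40*15 = 26
  -> A = 26
B = 15^23 mod 41  (bits of 23 = 10111)
  bit 0 = 1: r = r^2 * 15 mod 41 = 1^2 * 15 = 1*15 = 15
  bit 1 = 0: r = r^2 mod 41 = 15^2 = 20
  bit 2 = 1: r = r^2 * 15 mod 41 = 20^2 * 15 = 31*15 = 14
  bit 3 = 1: r = r^2 * 15 mod 41 = 14^2 * 15 = 32*15 = 29
  bit 4 = 1: r = r^2 * 15 mod 41 = 29^2 * 15 = 21*15 = 28
  -> B = 28
s = B^a = 28^21 mod 41  (bits of 21 = 10101)
  bit 0 = 1: r = r^2 * 28 mod 41 = 1^2 * 28 = 1*28 = 28
  bit 1 = 0: r = r^2 mod 41 = 28^2 = 5
  bit 2 = 1: r = r^2 * 28 mod 41 = 5^2 * 28 = 25*28 = 3
  bit 3 = 0: r = r^2 mod 41 = 3^2 = 9
  bit 4 = 1: r = r^2 * 28 mod 41 = 9^2 * 28 = 40*28 = 13
  -> s = B^a = 13

Answer: 26 28 13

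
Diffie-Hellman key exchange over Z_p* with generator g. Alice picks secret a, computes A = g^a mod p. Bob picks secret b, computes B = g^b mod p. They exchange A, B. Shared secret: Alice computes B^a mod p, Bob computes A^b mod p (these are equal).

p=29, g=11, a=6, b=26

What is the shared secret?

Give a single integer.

A = 11^6 mod 29  (bits of 6 = 110)
  bit 0 = 1: r = r^2 * 11 mod 29 = 1^2 * 11 = 1*11 = 11
  bit 1 = 1: r = r^2 * 11 mod 29 = 11^2 * 11 = 5*11 = 26
  bit 2 = 0: r = r^2 mod 29 = 26^2 = 9
  -> A = 9
B = 11^26 mod 29  (bits of 26 = 11010)
  bit 0 = 1: r = r^2 * 11 mod 29 = 1^2 * 11 = 1*11 = 11
  bit 1 = 1: r = r^2 * 11 mod 29 = 11^2 * 11 = 5*11 = 26
  bit 2 = 0: r = r^2 mod 29 = 26^2 = 9
  bit 3 = 1: r = r^2 * 11 mod 29 = 9^2 * 11 = 23*11 = 21
  bit 4 = 0: r = r^2 mod 29 = 21^2 = 6
  -> B = 6
s = B^a = 6^6 mod 29  (bits of 6 = 110)
  bit 0 = 1: r = r^2 * 6 mod 29 = 1^2 * 6 = 1*6 = 6
  bit 1 = 1: r = r^2 * 6 mod 29 = 6^2 * 6 = 7*6 = 13
  bit 2 = 0: r = r^2 mod 29 = 13^2 = 24
  -> s = B^a = 24

Answer: 24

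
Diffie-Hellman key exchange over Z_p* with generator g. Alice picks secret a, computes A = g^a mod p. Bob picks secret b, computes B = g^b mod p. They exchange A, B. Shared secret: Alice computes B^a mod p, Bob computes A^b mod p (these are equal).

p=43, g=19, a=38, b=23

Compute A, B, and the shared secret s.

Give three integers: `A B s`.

Answer: 25 26 23

Derivation:
A = 19^38 mod 43  (bits of 38 = 100110)
  bit 0 = 1: r = r^2 * 19 mod 43 = 1^2 * 19 = 1*19 = 19
  bit 1 = 0: r = r^2 mod 43 = 19^2 = 17
  bit 2 = 0: r = r^2 mod 43 = 17^2 = 31
  bit 3 = 1: r = r^2 * 19 mod 43 = 31^2 * 19 = 15*19 = 27
  bit 4 = 1: r = r^2 * 19 mod 43 = 27^2 * 19 = 41*19 = 5
  bit 5 = 0: r = r^2 mod 43 = 5^2 = 25
  -> A = 25
B = 19^23 mod 43  (bits of 23 = 10111)
  bit 0 = 1: r = r^2 * 19 mod 43 = 1^2 * 19 = 1*19 = 19
  bit 1 = 0: r = r^2 mod 43 = 19^2 = 17
  bit 2 = 1: r = r^2 * 19 mod 43 = 17^2 * 19 = 31*19 = 30
  bit 3 = 1: r = r^2 * 19 mod 43 = 30^2 * 19 = 40*19 = 29
  bit 4 = 1: r = r^2 * 19 mod 43 = 29^2 * 19 = 24*19 = 26
  -> B = 26
s = B^a = 26^38 mod 43  (bits of 38 = 100110)
  bit 0 = 1: r = r^2 * 26 mod 43 = 1^2 * 26 = 1*26 = 26
  bit 1 = 0: r = r^2 mod 43 = 26^2 = 31
  bit 2 = 0: r = r^2 mod 43 = 31^2 = 15
  bit 3 = 1: r = r^2 * 26 mod 43 = 15^2 * 26 = 10*26 = 2
  bit 4 = 1: r = r^2 * 26 mod 43 = 2^2 * 26 = 4*26 = 18
  bit 5 = 0: r = r^2 mod 43 = 18^2 = 23
  -> s = B^a = 23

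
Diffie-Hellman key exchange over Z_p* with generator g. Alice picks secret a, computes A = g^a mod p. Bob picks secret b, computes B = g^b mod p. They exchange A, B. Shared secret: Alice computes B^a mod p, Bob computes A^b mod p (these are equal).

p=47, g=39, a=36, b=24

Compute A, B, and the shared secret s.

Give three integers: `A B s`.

Answer: 18 8 18

Derivation:
A = 39^36 mod 47  (bits of 36 = 100100)
  bit 0 = 1: r = r^2 * 39 mod 47 = 1^2 * 39 = 1*39 = 39
  bit 1 = 0: r = r^2 mod 47 = 39^2 = 17
  bit 2 = 0: r = r^2 mod 47 = 17^2 = 7
  bit 3 = 1: r = r^2 * 39 mod 47 = 7^2 * 39 = 2*39 = 31
  bit 4 = 0: r = r^2 mod 47 = 31^2 = 21
  bit 5 = 0: r = r^2 mod 47 = 21^2 = 18
  -> A = 18
B = 39^24 mod 47  (bits of 24 = 11000)
  bit 0 = 1: r = r^2 * 39 mod 47 = 1^2 * 39 = 1*39 = 39
  bit 1 = 1: r = r^2 * 39 mod 47 = 39^2 * 39 = 17*39 = 5
  bit 2 = 0: r = r^2 mod 47 = 5^2 = 25
  bit 3 = 0: r = r^2 mod 47 = 25^2 = 14
  bit 4 = 0: r = r^2 mod 47 = 14^2 = 8
  -> B = 8
s = B^a = 8^36 mod 47  (bits of 36 = 100100)
  bit 0 = 1: r = r^2 * 8 mod 47 = 1^2 * 8 = 1*8 = 8
  bit 1 = 0: r = r^2 mod 47 = 8^2 = 17
  bit 2 = 0: r = r^2 mod 47 = 17^2 = 7
  bit 3 = 1: r = r^2 * 8 mod 47 = 7^2 * 8 = 2*8 = 16
  bit 4 = 0: r = r^2 mod 47 = 16^2 = 21
  bit 5 = 0: r = r^2 mod 47 = 21^2 = 18
  -> s = B^a = 18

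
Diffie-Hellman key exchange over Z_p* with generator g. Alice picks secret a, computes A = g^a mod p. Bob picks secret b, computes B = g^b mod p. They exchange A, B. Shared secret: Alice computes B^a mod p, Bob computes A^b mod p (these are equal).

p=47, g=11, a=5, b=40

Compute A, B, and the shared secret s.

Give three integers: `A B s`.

A = 11^5 mod 47  (bits of 5 = 101)
  bit 0 = 1: r = r^2 * 11 mod 47 = 1^2 * 11 = 1*11 = 11
  bit 1 = 0: r = r^2 mod 47 = 11^2 = 27
  bit 2 = 1: r = r^2 * 11 mod 47 = 27^2 * 11 = 24*11 = 29
  -> A = 29
B = 11^40 mod 47  (bits of 40 = 101000)
  bit 0 = 1: r = r^2 * 11 mod 47 = 1^2 * 11 = 1*11 = 11
  bit 1 = 0: r = r^2 mod 47 = 11^2 = 27
  bit 2 = 1: r = r^2 * 11 mod 47 = 27^2 * 11 = 24*11 = 29
  bit 3 = 0: r = r^2 mod 47 = 29^2 = 42
  bit 4 = 0: r = r^2 mod 47 = 42^2 = 25
  bit 5 = 0: r = r^2 mod 47 = 25^2 = 14
  -> B = 14
s = B^a = 14^5 mod 47  (bits of 5 = 101)
  bit 0 = 1: r = r^2 * 14 mod 47 = 1^2 * 14 = 1*14 = 14
  bit 1 = 0: r = r^2 mod 47 = 14^2 = 8
  bit 2 = 1: r = r^2 * 14 mod 47 = 8^2 * 14 = 17*14 = 3
  -> s = B^a = 3

Answer: 29 14 3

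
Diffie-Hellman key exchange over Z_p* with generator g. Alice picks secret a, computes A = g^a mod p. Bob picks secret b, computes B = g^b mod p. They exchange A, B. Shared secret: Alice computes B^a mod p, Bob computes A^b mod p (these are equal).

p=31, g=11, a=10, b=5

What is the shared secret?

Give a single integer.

A = 11^10 mod 31  (bits of 10 = 1010)
  bit 0 = 1: r = r^2 * 11 mod 31 = 1^2 * 11 = 1*11 = 11
  bit 1 = 0: r = r^2 mod 31 = 11^2 = 28
  bit 2 = 1: r = r^2 * 11 mod 31 = 28^2 * 11 = 9*11 = 6
  bit 3 = 0: r = r^2 mod 31 = 6^2 = 5
  -> A = 5
B = 11^5 mod 31  (bits of 5 = 101)
  bit 0 = 1: r = r^2 * 11 mod 31 = 1^2 * 11 = 1*11 = 11
  bit 1 = 0: r = r^2 mod 31 = 11^2 = 28
  bit 2 = 1: r = r^2 * 11 mod 31 = 28^2 * 11 = 9*11 = 6
  -> B = 6
s = B^a = 6^10 mod 31  (bits of 10 = 1010)
  bit 0 = 1: r = r^2 * 6 mod 31 = 1^2 * 6 = 1*6 = 6
  bit 1 = 0: r = r^2 mod 31 = 6^2 = 5
  bit 2 = 1: r = r^2 * 6 mod 31 = 5^2 * 6 = 25*6 = 26
  bit 3 = 0: r = r^2 mod 31 = 26^2 = 25
  -> s = B^a = 25

Answer: 25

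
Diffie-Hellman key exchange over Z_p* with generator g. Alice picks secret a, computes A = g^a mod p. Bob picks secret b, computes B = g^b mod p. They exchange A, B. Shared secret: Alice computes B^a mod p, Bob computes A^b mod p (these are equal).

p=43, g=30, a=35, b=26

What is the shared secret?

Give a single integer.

A = 30^35 mod 43  (bits of 35 = 100011)
  bit 0 = 1: r = r^2 * 30 mod 43 = 1^2 * 30 = 1*30 = 30
  bit 1 = 0: r = r^2 mod 43 = 30^2 = 40
  bit 2 = 0: r = r^2 mod 43 = 40^2 = 9
  bit 3 = 0: r = r^2 mod 43 = 9^2 = 38
  bit 4 = 1: r = r^2 * 30 mod 43 = 38^2 * 30 = 25*30 = 19
  bit 5 = 1: r = r^2 * 30 mod 43 = 19^2 * 30 = 17*30 = 37
  -> A = 37
B = 30^26 mod 43  (bits of 26 = 11010)
  bit 0 = 1: r = r^2 * 30 mod 43 = 1^2 * 30 = 1*30 = 30
  bit 1 = 1: r = r^2 * 30 mod 43 = 30^2 * 30 = 40*30 = 39
  bit 2 = 0: r = r^2 mod 43 = 39^2 = 16
  bit 3 = 1: r = r^2 * 30 mod 43 = 16^2 * 30 = 41*30 = 26
  bit 4 = 0: r = r^2 mod 43 = 26^2 = 31
  -> B = 31
s = B^a = 31^35 mod 43  (bits of 35 = 100011)
  bit 0 = 1: r = r^2 * 31 mod 43 = 1^2 * 31 = 1*31 = 31
  bit 1 = 0: r = r^2 mod 43 = 31^2 = 15
  bit 2 = 0: r = r^2 mod 43 = 15^2 = 10
  bit 3 = 0: r = r^2 mod 43 = 10^2 = 14
  bit 4 = 1: r = r^2 * 31 mod 43 = 14^2 * 31 = 24*31 = 13
  bit 5 = 1: r = r^2 * 31 mod 43 = 13^2 * 31 = 40*31 = 36
  -> s = B^a = 36

Answer: 36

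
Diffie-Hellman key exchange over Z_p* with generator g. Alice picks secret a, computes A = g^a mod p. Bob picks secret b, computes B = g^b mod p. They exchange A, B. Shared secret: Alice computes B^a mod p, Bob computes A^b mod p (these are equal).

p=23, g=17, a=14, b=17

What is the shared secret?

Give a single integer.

A = 17^14 mod 23  (bits of 14 = 1110)
  bit 0 = 1: r = r^2 * 17 mod 23 = 1^2 * 17 = 1*17 = 17
  bit 1 = 1: r = r^2 * 17 mod 23 = 17^2 * 17 = 13*17 = 14
  bit 2 = 1: r = r^2 * 17 mod 23 = 14^2 * 17 = 12*17 = 20
  bit 3 = 0: r = r^2 mod 23 = 20^2 = 9
  -> A = 9
B = 17^17 mod 23  (bits of 17 = 10001)
  bit 0 = 1: r = r^2 * 17 mod 23 = 1^2 * 17 = 1*17 = 17
  bit 1 = 0: r = r^2 mod 23 = 17^2 = 13
  bit 2 = 0: r = r^2 mod 23 = 13^2 = 8
  bit 3 = 0: r = r^2 mod 23 = 8^2 = 18
  bit 4 = 1: r = r^2 * 17 mod 23 = 18^2 * 17 = 2*17 = 11
  -> B = 11
s = B^a = 11^14 mod 23  (bits of 14 = 1110)
  bit 0 = 1: r = r^2 * 11 mod 23 = 1^2 * 11 = 1*11 = 11
  bit 1 = 1: r = r^2 * 11 mod 23 = 11^2 * 11 = 6*11 = 20
  bit 2 = 1: r = r^2 * 11 mod 23 = 20^2 * 11 = 9*11 = 7
  bit 3 = 0: r = r^2 mod 23 = 7^2 = 3
  -> s = B^a = 3

Answer: 3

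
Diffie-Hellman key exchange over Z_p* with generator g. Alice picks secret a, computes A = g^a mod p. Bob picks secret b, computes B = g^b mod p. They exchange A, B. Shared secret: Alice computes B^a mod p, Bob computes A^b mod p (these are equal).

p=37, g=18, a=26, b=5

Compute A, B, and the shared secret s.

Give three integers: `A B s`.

Answer: 25 15 30

Derivation:
A = 18^26 mod 37  (bits of 26 = 11010)
  bit 0 = 1: r = r^2 * 18 mod 37 = 1^2 * 18 = 1*18 = 18
  bit 1 = 1: r = r^2 * 18 mod 37 = 18^2 * 18 = 28*18 = 23
  bit 2 = 0: r = r^2 mod 37 = 23^2 = 11
  bit 3 = 1: r = r^2 * 18 mod 37 = 11^2 * 18 = 10*18 = 32
  bit 4 = 0: r = r^2 mod 37 = 32^2 = 25
  -> A = 25
B = 18^5 mod 37  (bits of 5 = 101)
  bit 0 = 1: r = r^2 * 18 mod 37 = 1^2 * 18 = 1*18 = 18
  bit 1 = 0: r = r^2 mod 37 = 18^2 = 28
  bit 2 = 1: r = r^2 * 18 mod 37 = 28^2 * 18 = 7*18 = 15
  -> B = 15
s = B^a = 15^26 mod 37  (bits of 26 = 11010)
  bit 0 = 1: r = r^2 * 15 mod 37 = 1^2 * 15 = 1*15 = 15
  bit 1 = 1: r = r^2 * 15 mod 37 = 15^2 * 15 = 3*15 = 8
  bit 2 = 0: r = r^2 mod 37 = 8^2 = 27
  bit 3 = 1: r = r^2 * 15 mod 37 = 27^2 * 15 = 26*15 = 20
  bit 4 = 0: r = r^2 mod 37 = 20^2 = 30
  -> s = B^a = 30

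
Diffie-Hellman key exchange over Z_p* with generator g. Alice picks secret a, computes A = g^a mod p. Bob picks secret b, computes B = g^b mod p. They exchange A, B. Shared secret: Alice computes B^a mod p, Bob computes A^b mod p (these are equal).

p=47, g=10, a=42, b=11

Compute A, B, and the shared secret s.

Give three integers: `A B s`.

A = 10^42 mod 47  (bits of 42 = 101010)
  bit 0 = 1: r = r^2 * 10 mod 47 = 1^2 * 10 = 1*10 = 10
  bit 1 = 0: r = r^2 mod 47 = 10^2 = 6
  bit 2 = 1: r = r^2 * 10 mod 47 = 6^2 * 10 = 36*10 = 31
  bit 3 = 0: r = r^2 mod 47 = 31^2 = 21
  bit 4 = 1: r = r^2 * 10 mod 47 = 21^2 * 10 = 18*10 = 39
  bit 5 = 0: r = r^2 mod 47 = 39^2 = 17
  -> A = 17
B = 10^11 mod 47  (bits of 11 = 1011)
  bit 0 = 1: r = r^2 * 10 mod 47 = 1^2 * 10 = 1*10 = 10
  bit 1 = 0: r = r^2 mod 47 = 10^2 = 6
  bit 2 = 1: r = r^2 * 10 mod 47 = 6^2 * 10 = 36*10 = 31
  bit 3 = 1: r = r^2 * 10 mod 47 = 31^2 * 10 = 21*10 = 22
  -> B = 22
s = B^a = 22^42 mod 47  (bits of 42 = 101010)
  bit 0 = 1: r = r^2 * 22 mod 47 = 1^2 * 22 = 1*22 = 22
  bit 1 = 0: r = r^2 mod 47 = 22^2 = 14
  bit 2 = 1: r = r^2 * 22 mod 47 = 14^2 * 22 = 8*22 = 35
  bit 3 = 0: r = r^2 mod 47 = 35^2 = 3
  bit 4 = 1: r = r^2 * 22 mod 47 = 3^2 * 22 = 9*22 = 10
  bit 5 = 0: r = r^2 mod 47 = 10^2 = 6
  -> s = B^a = 6

Answer: 17 22 6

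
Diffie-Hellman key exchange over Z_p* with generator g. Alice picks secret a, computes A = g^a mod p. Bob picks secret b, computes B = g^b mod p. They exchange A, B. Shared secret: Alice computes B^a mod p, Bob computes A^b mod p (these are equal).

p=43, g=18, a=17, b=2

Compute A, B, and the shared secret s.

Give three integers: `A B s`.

A = 18^17 mod 43  (bits of 17 = 10001)
  bit 0 = 1: r = r^2 * 18 mod 43 = 1^2 * 18 = 1*18 = 18
  bit 1 = 0: r = r^2 mod 43 = 18^2 = 23
  bit 2 = 0: r = r^2 mod 43 = 23^2 = 13
  bit 3 = 0: r = r^2 mod 43 = 13^2 = 40
  bit 4 = 1: r = r^2 * 18 mod 43 = 40^2 * 18 = 9*18 = 33
  -> A = 33
B = 18^2 mod 43  (bits of 2 = 10)
  bit 0 = 1: r = r^2 * 18 mod 43 = 1^2 * 18 = 1*18 = 18
  bit 1 = 0: r = r^2 mod 43 = 18^2 = 23
  -> B = 23
s = B^a = 23^17 mod 43  (bits of 17 = 10001)
  bit 0 = 1: r = r^2 * 23 mod 43 = 1^2 * 23 = 1*23 = 23
  bit 1 = 0: r = r^2 mod 43 = 23^2 = 13
  bit 2 = 0: r = r^2 mod 43 = 13^2 = 40
  bit 3 = 0: r = r^2 mod 43 = 40^2 = 9
  bit 4 = 1: r = r^2 * 23 mod 43 = 9^2 * 23 = 38*23 = 14
  -> s = B^a = 14

Answer: 33 23 14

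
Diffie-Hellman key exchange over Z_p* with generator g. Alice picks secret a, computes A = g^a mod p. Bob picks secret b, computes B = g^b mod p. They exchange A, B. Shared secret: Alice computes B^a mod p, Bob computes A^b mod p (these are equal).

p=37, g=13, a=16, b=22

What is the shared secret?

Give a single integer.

A = 13^16 mod 37  (bits of 16 = 10000)
  bit 0 = 1: r = r^2 * 13 mod 37 = 1^2 * 13 = 1*13 = 13
  bit 1 = 0: r = r^2 mod 37 = 13^2 = 21
  bit 2 = 0: r = r^2 mod 37 = 21^2 = 34
  bit 3 = 0: r = r^2 mod 37 = 34^2 = 9
  bit 4 = 0: r = r^2 mod 37 = 9^2 = 7
  -> A = 7
B = 13^22 mod 37  (bits of 22 = 10110)
  bit 0 = 1: r = r^2 * 13 mod 37 = 1^2 * 13 = 1*13 = 13
  bit 1 = 0: r = r^2 mod 37 = 13^2 = 21
  bit 2 = 1: r = r^2 * 13 mod 37 = 21^2 * 13 = 34*13 = 35
  bit 3 = 1: r = r^2 * 13 mod 37 = 35^2 * 13 = 4*13 = 15
  bit 4 = 0: r = r^2 mod 37 = 15^2 = 3
  -> B = 3
s = B^a = 3^16 mod 37  (bits of 16 = 10000)
  bit 0 = 1: r = r^2 * 3 mod 37 = 1^2 * 3 = 1*3 = 3
  bit 1 = 0: r = r^2 mod 37 = 3^2 = 9
  bit 2 = 0: r = r^2 mod 37 = 9^2 = 7
  bit 3 = 0: r = r^2 mod 37 = 7^2 = 12
  bit 4 = 0: r = r^2 mod 37 = 12^2 = 33
  -> s = B^a = 33

Answer: 33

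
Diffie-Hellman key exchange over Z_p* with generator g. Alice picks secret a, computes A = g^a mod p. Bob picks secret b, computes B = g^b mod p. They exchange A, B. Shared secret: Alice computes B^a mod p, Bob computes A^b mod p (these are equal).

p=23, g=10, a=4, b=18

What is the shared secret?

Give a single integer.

Answer: 6

Derivation:
A = 10^4 mod 23  (bits of 4 = 100)
  bit 0 = 1: r = r^2 * 10 mod 23 = 1^2 * 10 = 1*10 = 10
  bit 1 = 0: r = r^2 mod 23 = 10^2 = 8
  bit 2 = 0: r = r^2 mod 23 = 8^2 = 18
  -> A = 18
B = 10^18 mod 23  (bits of 18 = 10010)
  bit 0 = 1: r = r^2 * 10 mod 23 = 1^2 * 10 = 1*10 = 10
  bit 1 = 0: r = r^2 mod 23 = 10^2 = 8
  bit 2 = 0: r = r^2 mod 23 = 8^2 = 18
  bit 3 = 1: r = r^2 * 10 mod 23 = 18^2 * 10 = 2*10 = 20
  bit 4 = 0: r = r^2 mod 23 = 20^2 = 9
  -> B = 9
s = B^a = 9^4 mod 23  (bits of 4 = 100)
  bit 0 = 1: r = r^2 * 9 mod 23 = 1^2 * 9 = 1*9 = 9
  bit 1 = 0: r = r^2 mod 23 = 9^2 = 12
  bit 2 = 0: r = r^2 mod 23 = 12^2 = 6
  -> s = B^a = 6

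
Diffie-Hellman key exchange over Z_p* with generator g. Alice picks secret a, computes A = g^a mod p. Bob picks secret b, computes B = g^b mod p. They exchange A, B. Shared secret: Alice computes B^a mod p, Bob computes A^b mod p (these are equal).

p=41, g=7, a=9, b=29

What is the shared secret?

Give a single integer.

Answer: 34

Derivation:
A = 7^9 mod 41  (bits of 9 = 1001)
  bit 0 = 1: r = r^2 * 7 mod 41 = 1^2 * 7 = 1*7 = 7
  bit 1 = 0: r = r^2 mod 41 = 7^2 = 8
  bit 2 = 0: r = r^2 mod 41 = 8^2 = 23
  bit 3 = 1: r = r^2 * 7 mod 41 = 23^2 * 7 = 37*7 = 13
  -> A = 13
B = 7^29 mod 41  (bits of 29 = 11101)
  bit 0 = 1: r = r^2 * 7 mod 41 = 1^2 * 7 = 1*7 = 7
  bit 1 = 1: r = r^2 * 7 mod 41 = 7^2 * 7 = 8*7 = 15
  bit 2 = 1: r = r^2 * 7 mod 41 = 15^2 * 7 = 20*7 = 17
  bit 3 = 0: r = r^2 mod 41 = 17^2 = 2
  bit 4 = 1: r = r^2 * 7 mod 41 = 2^2 * 7 = 4*7 = 28
  -> B = 28
s = B^a = 28^9 mod 41  (bits of 9 = 1001)
  bit 0 = 1: r = r^2 * 28 mod 41 = 1^2 * 28 = 1*28 = 28
  bit 1 = 0: r = r^2 mod 41 = 28^2 = 5
  bit 2 = 0: r = r^2 mod 41 = 5^2 = 25
  bit 3 = 1: r = r^2 * 28 mod 41 = 25^2 * 28 = 10*28 = 34
  -> s = B^a = 34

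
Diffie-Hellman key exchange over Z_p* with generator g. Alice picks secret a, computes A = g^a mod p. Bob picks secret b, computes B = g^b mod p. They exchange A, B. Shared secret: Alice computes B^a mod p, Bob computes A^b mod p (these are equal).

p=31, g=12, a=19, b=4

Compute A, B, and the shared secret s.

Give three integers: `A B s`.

A = 12^19 mod 31  (bits of 19 = 10011)
  bit 0 = 1: r = r^2 * 12 mod 31 = 1^2 * 12 = 1*12 = 12
  bit 1 = 0: r = r^2 mod 31 = 12^2 = 20
  bit 2 = 0: r = r^2 mod 31 = 20^2 = 28
  bit 3 = 1: r = r^2 * 12 mod 31 = 28^2 * 12 = 9*12 = 15
  bit 4 = 1: r = r^2 * 12 mod 31 = 15^2 * 12 = 8*12 = 3
  -> A = 3
B = 12^4 mod 31  (bits of 4 = 100)
  bit 0 = 1: r = r^2 * 12 mod 31 = 1^2 * 12 = 1*12 = 12
  bit 1 = 0: r = r^2 mod 31 = 12^2 = 20
  bit 2 = 0: r = r^2 mod 31 = 20^2 = 28
  -> B = 28
s = B^a = 28^19 mod 31  (bits of 19 = 10011)
  bit 0 = 1: r = r^2 * 28 mod 31 = 1^2 * 28 = 1*28 = 28
  bit 1 = 0: r = r^2 mod 31 = 28^2 = 9
  bit 2 = 0: r = r^2 mod 31 = 9^2 = 19
  bit 3 = 1: r = r^2 * 28 mod 31 = 19^2 * 28 = 20*28 = 2
  bit 4 = 1: r = r^2 * 28 mod 31 = 2^2 * 28 = 4*28 = 19
  -> s = B^a = 19

Answer: 3 28 19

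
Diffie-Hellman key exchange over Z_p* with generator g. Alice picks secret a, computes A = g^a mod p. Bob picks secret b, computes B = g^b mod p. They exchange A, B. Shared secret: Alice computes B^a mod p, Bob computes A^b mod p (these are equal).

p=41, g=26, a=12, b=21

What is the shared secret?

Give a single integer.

A = 26^12 mod 41  (bits of 12 = 1100)
  bit 0 = 1: r = r^2 * 26 mod 41 = 1^2 * 26 = 1*26 = 26
  bit 1 = 1: r = r^2 * 26 mod 41 = 26^2 * 26 = 20*26 = 28
  bit 2 = 0: r = r^2 mod 41 = 28^2 = 5
  bit 3 = 0: r = r^2 mod 41 = 5^2 = 25
  -> A = 25
B = 26^21 mod 41  (bits of 21 = 10101)
  bit 0 = 1: r = r^2 * 26 mod 41 = 1^2 * 26 = 1*26 = 26
  bit 1 = 0: r = r^2 mod 41 = 26^2 = 20
  bit 2 = 1: r = r^2 * 26 mod 41 = 20^2 * 26 = 31*26 = 27
  bit 3 = 0: r = r^2 mod 41 = 27^2 = 32
  bit 4 = 1: r = r^2 * 26 mod 41 = 32^2 * 26 = 40*26 = 15
  -> B = 15
s = B^a = 15^12 mod 41  (bits of 12 = 1100)
  bit 0 = 1: r = r^2 * 15 mod 41 = 1^2 * 15 = 1*15 = 15
  bit 1 = 1: r = r^2 * 15 mod 41 = 15^2 * 15 = 20*15 = 13
  bit 2 = 0: r = r^2 mod 41 = 13^2 = 5
  bit 3 = 0: r = r^2 mod 41 = 5^2 = 25
  -> s = B^a = 25

Answer: 25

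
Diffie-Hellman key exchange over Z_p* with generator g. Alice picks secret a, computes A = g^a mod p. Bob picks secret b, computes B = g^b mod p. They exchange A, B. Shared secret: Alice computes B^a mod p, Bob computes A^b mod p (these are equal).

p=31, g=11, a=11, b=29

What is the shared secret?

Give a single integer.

A = 11^11 mod 31  (bits of 11 = 1011)
  bit 0 = 1: r = r^2 * 11 mod 31 = 1^2 * 11 = 1*11 = 11
  bit 1 = 0: r = r^2 mod 31 = 11^2 = 28
  bit 2 = 1: r = r^2 * 11 mod 31 = 28^2 * 11 = 9*11 = 6
  bit 3 = 1: r = r^2 * 11 mod 31 = 6^2 * 11 = 5*11 = 24
  -> A = 24
B = 11^29 mod 31  (bits of 29 = 11101)
  bit 0 = 1: r = r^2 * 11 mod 31 = 1^2 * 11 = 1*11 = 11
  bit 1 = 1: r = r^2 * 11 mod 31 = 11^2 * 11 = 28*11 = 29
  bit 2 = 1: r = r^2 * 11 mod 31 = 29^2 * 11 = 4*11 = 13
  bit 3 = 0: r = r^2 mod 31 = 13^2 = 14
  bit 4 = 1: r = r^2 * 11 mod 31 = 14^2 * 11 = 10*11 = 17
  -> B = 17
s = B^a = 17^11 mod 31  (bits of 11 = 1011)
  bit 0 = 1: r = r^2 * 17 mod 31 = 1^2 * 17 = 1*17 = 17
  bit 1 = 0: r = r^2 mod 31 = 17^2 = 10
  bit 2 = 1: r = r^2 * 17 mod 31 = 10^2 * 17 = 7*17 = 26
  bit 3 = 1: r = r^2 * 17 mod 31 = 26^2 * 17 = 25*17 = 22
  -> s = B^a = 22

Answer: 22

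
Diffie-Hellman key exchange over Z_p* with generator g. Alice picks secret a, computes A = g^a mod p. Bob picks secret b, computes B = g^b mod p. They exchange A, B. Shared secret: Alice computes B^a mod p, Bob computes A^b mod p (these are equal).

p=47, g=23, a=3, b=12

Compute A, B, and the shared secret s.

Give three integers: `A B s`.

A = 23^3 mod 47  (bits of 3 = 11)
  bit 0 = 1: r = r^2 * 23 mod 47 = 1^2 * 23 = 1*23 = 23
  bit 1 = 1: r = r^2 * 23 mod 47 = 23^2 * 23 = 12*23 = 41
  -> A = 41
B = 23^12 mod 47  (bits of 12 = 1100)
  bit 0 = 1: r = r^2 * 23 mod 47 = 1^2 * 23 = 1*23 = 23
  bit 1 = 1: r = r^2 * 23 mod 47 = 23^2 * 23 = 12*23 = 41
  bit 2 = 0: r = r^2 mod 47 = 41^2 = 36
  bit 3 = 0: r = r^2 mod 47 = 36^2 = 27
  -> B = 27
s = B^a = 27^3 mod 47  (bits of 3 = 11)
  bit 0 = 1: r = r^2 * 27 mod 47 = 1^2 * 27 = 1*27 = 27
  bit 1 = 1: r = r^2 * 27 mod 47 = 27^2 * 27 = 24*27 = 37
  -> s = B^a = 37

Answer: 41 27 37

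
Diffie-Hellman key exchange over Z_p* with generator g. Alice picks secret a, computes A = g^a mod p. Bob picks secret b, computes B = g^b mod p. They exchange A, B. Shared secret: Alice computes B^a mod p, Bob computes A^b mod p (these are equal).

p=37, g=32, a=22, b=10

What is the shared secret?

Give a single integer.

A = 32^22 mod 37  (bits of 22 = 10110)
  bit 0 = 1: r = r^2 * 32 mod 37 = 1^2 * 32 = 1*32 = 32
  bit 1 = 0: r = r^2 mod 37 = 32^2 = 25
  bit 2 = 1: r = r^2 * 32 mod 37 = 25^2 * 32 = 33*32 = 20
  bit 3 = 1: r = r^2 * 32 mod 37 = 20^2 * 32 = 30*32 = 35
  bit 4 = 0: r = r^2 mod 37 = 35^2 = 4
  -> A = 4
B = 32^10 mod 37  (bits of 10 = 1010)
  bit 0 = 1: r = r^2 * 32 mod 37 = 1^2 * 32 = 1*32 = 32
  bit 1 = 0: r = r^2 mod 37 = 32^2 = 25
  bit 2 = 1: r = r^2 * 32 mod 37 = 25^2 * 32 = 33*32 = 20
  bit 3 = 0: r = r^2 mod 37 = 20^2 = 30
  -> B = 30
s = B^a = 30^22 mod 37  (bits of 22 = 10110)
  bit 0 = 1: r = r^2 * 30 mod 37 = 1^2 * 30 = 1*30 = 30
  bit 1 = 0: r = r^2 mod 37 = 30^2 = 12
  bit 2 = 1: r = r^2 * 30 mod 37 = 12^2 * 30 = 33*30 = 28
  bit 3 = 1: r = r^2 * 30 mod 37 = 28^2 * 30 = 7*30 = 25
  bit 4 = 0: r = r^2 mod 37 = 25^2 = 33
  -> s = B^a = 33

Answer: 33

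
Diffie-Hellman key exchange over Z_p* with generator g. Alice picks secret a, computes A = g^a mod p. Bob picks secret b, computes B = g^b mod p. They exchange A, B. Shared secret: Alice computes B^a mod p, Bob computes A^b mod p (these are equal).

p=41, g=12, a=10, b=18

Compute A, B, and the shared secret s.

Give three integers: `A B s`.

Answer: 9 39 40

Derivation:
A = 12^10 mod 41  (bits of 10 = 1010)
  bit 0 = 1: r = r^2 * 12 mod 41 = 1^2 * 12 = 1*12 = 12
  bit 1 = 0: r = r^2 mod 41 = 12^2 = 21
  bit 2 = 1: r = r^2 * 12 mod 41 = 21^2 * 12 = 31*12 = 3
  bit 3 = 0: r = r^2 mod 41 = 3^2 = 9
  -> A = 9
B = 12^18 mod 41  (bits of 18 = 10010)
  bit 0 = 1: r = r^2 * 12 mod 41 = 1^2 * 12 = 1*12 = 12
  bit 1 = 0: r = r^2 mod 41 = 12^2 = 21
  bit 2 = 0: r = r^2 mod 41 = 21^2 = 31
  bit 3 = 1: r = r^2 * 12 mod 41 = 31^2 * 12 = 18*12 = 11
  bit 4 = 0: r = r^2 mod 41 = 11^2 = 39
  -> B = 39
s = B^a = 39^10 mod 41  (bits of 10 = 1010)
  bit 0 = 1: r = r^2 * 39 mod 41 = 1^2 * 39 = 1*39 = 39
  bit 1 = 0: r = r^2 mod 41 = 39^2 = 4
  bit 2 = 1: r = r^2 * 39 mod 41 = 4^2 * 39 = 16*39 = 9
  bit 3 = 0: r = r^2 mod 41 = 9^2 = 40
  -> s = B^a = 40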